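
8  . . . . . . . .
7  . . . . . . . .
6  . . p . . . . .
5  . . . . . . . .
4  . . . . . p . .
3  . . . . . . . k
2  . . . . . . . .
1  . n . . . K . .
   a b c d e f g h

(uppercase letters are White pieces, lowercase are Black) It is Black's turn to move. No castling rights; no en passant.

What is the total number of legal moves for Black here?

9

Black to move; king on h3.
In check: no.
Legal moves: Kh4, Kg4, Kg3, Kh2, Nc3, Na3, Nd2+, c5, f3.
Count: 9.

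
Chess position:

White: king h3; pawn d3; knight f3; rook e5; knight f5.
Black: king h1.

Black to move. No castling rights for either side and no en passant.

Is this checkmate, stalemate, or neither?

Black to move; black king on h1.
In check: no.
King squares — g1: attacked by Nf3; g2: attacked by Kh3; h2: attacked by Nf3.
Legal moves for Black: none.
Not in check and no legal moves → stalemate.

stalemate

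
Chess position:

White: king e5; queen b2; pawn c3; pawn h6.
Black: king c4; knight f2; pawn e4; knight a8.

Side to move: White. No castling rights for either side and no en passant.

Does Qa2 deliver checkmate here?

no

After Qa2: black king on c4; in check: yes, from the white queen on a2.
Black has 4 legal replies: Kc5, Kb5, Kd3, Kxc3.
In check but a legal move exists → not checkmate.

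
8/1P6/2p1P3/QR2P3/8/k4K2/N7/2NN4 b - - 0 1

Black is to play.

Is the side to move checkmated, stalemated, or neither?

Black to move; black king on a3.
In check: yes, from the white queen on a5.
King squares — a2: attacked by Nc1; b2: attacked by Nd1; b3: attacked by Nc1; a4: attacked by Qa5; b4: attacked by Na2.
Legal moves for Black: none.
In check with no legal moves → checkmate.

checkmate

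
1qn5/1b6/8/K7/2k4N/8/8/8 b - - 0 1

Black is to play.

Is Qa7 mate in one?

yes

After Qa7: white king on a5; in check: yes, from the black queen on a7.
King squares — a4: attacked by Qa7; b4: attacked by Kc4; b5: attacked by Kc4; a6: attacked by Qa7; b6: attacked by Qa7.
White has no legal moves → checkmate.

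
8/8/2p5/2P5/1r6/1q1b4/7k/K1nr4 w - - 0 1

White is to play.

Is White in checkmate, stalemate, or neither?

stalemate

White to move; white king on a1.
In check: no.
King squares — b1: attacked by Qb3; a2: attacked by Nc1; b2: attacked by Qb3.
Legal moves for White: none.
Not in check and no legal moves → stalemate.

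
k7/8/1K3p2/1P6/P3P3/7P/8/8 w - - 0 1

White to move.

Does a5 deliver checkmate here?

After a5: black king on a8; in check: no.
Black is not in check, so this cannot be checkmate.

no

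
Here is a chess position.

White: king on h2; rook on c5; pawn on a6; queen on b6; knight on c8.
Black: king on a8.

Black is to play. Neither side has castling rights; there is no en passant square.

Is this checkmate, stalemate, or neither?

Black to move; black king on a8.
In check: no.
King squares — a7: attacked by Qb6; b7: attacked by Pa6; b8: attacked by Qb6.
Legal moves for Black: none.
Not in check and no legal moves → stalemate.

stalemate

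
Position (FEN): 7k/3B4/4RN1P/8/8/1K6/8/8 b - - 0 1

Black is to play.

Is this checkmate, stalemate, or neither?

Black to move; black king on h8.
In check: no.
King squares — g7: attacked by Ph6; h7: attacked by Nf6; g8: attacked by Nf6.
Legal moves for Black: none.
Not in check and no legal moves → stalemate.

stalemate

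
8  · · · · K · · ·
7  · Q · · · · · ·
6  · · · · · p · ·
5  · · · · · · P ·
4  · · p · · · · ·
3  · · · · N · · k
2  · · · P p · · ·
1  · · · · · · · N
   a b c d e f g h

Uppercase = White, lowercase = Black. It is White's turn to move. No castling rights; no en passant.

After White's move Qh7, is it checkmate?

After Qh7: black king on h3; in check: yes, from the white queen on h7.
King squares — g2: attacked by Ne3; h2: attacked by Qh7; g3: attacked by Nh1; g4: attacked by Ne3; h4: attacked by Qh7.
Black has no legal moves → checkmate.

yes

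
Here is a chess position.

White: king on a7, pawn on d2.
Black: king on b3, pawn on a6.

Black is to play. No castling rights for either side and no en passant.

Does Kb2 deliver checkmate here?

no

After Kb2: white king on a7; in check: no.
White is not in check, so this cannot be checkmate.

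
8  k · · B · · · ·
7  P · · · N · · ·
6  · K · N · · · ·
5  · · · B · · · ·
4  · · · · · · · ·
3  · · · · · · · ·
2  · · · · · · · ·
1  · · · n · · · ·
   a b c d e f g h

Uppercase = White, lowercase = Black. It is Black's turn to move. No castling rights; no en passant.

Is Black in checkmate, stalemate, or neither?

checkmate

Black to move; black king on a8.
In check: yes, from the white bishop on d5.
King squares — a7: attacked by Kb6; b7: attacked by Bd5; b8: attacked by Pa7.
Legal moves for Black: none.
In check with no legal moves → checkmate.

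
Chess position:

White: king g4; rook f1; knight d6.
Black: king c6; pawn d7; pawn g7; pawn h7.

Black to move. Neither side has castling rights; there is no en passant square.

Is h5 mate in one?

After h5: white king on g4; in check: yes, from the black pawn on h5.
White has 8 legal replies: Kxh5, Kg5, Kf5, Kh4, Kf4, Kh3, Kg3, Kf3.
In check but a legal move exists → not checkmate.

no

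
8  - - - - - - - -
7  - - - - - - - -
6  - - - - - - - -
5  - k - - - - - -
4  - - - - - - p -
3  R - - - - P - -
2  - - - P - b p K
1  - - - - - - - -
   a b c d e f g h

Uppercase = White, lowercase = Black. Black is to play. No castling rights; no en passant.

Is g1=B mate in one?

After g1=B: white king on h2; in check: yes, from the black bishop on g1.
White has 2 legal replies: Kg2, Kh1.
In check but a legal move exists → not checkmate.

no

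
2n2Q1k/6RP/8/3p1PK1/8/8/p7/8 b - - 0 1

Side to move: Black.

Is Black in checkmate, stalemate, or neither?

Black to move; black king on h8.
In check: yes, from the white queen on f8.
King squares — g7: attacked by Qf8; h7: attacked by Rg7; g8: attacked by Rg7.
Legal moves for Black: none.
In check with no legal moves → checkmate.

checkmate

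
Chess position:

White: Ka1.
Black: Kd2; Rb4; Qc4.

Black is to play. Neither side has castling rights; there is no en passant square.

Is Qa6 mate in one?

yes

After Qa6: white king on a1; in check: yes, from the black queen on a6.
King squares — b1: attacked by Rb4; a2: attacked by Qa6; b2: attacked by Rb4.
White has no legal moves → checkmate.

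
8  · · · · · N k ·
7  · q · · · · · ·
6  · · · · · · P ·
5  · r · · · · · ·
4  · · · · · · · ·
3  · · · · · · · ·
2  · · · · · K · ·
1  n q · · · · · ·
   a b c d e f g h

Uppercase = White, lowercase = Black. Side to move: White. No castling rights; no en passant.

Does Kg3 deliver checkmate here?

no

After Kg3: black king on g8; in check: no.
Black is not in check, so this cannot be checkmate.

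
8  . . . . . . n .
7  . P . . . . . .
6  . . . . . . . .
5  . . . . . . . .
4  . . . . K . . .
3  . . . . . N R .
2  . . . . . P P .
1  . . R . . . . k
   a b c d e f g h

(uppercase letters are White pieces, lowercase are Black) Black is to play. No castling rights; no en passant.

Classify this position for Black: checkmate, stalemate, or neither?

checkmate

Black to move; black king on h1.
In check: yes, from the white rook on c1.
King squares — g1: attacked by Rc1; g2: attacked by Rg3; h2: attacked by Nf3.
Legal moves for Black: none.
In check with no legal moves → checkmate.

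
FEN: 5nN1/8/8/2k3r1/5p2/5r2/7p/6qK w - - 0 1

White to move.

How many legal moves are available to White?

0

White to move; king on h1.
In check: yes, from the black queen on g1.
Legal moves: none.
Count: 0.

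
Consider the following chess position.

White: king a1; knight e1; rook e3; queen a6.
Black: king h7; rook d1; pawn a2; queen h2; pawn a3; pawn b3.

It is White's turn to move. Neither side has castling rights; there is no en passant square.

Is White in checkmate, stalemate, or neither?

White to move; white king on a1.
In check: yes, from the black rook on d1.
King squares — b1: attacked by Rd1; a2: attacked by Qh2; b2: attacked by Qh2.
Legal moves for White: none.
In check with no legal moves → checkmate.

checkmate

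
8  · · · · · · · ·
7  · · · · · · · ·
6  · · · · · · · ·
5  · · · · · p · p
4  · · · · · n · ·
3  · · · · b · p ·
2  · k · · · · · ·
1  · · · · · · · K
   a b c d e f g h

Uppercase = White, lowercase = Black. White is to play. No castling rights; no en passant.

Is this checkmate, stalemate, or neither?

stalemate

White to move; white king on h1.
In check: no.
King squares — g1: attacked by Be3; g2: attacked by Nf4; h2: attacked by Pg3.
Legal moves for White: none.
Not in check and no legal moves → stalemate.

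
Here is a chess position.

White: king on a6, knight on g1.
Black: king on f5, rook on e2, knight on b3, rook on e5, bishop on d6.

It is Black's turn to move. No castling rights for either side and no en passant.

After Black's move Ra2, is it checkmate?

no

After Ra2: white king on a6; in check: yes, from the black rook on a2.
White has 2 legal replies: Kb7, Kb6.
In check but a legal move exists → not checkmate.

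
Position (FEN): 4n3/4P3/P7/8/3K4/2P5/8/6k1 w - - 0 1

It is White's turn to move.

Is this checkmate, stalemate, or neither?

neither

White to move; white king on d4.
In check: no.
Legal moves for White: Ke5, Kd5, Kc5, Ke4, Kc4, Ke3, Kd3, a7, c4.
White has 9 legal moves and is not in check → neither.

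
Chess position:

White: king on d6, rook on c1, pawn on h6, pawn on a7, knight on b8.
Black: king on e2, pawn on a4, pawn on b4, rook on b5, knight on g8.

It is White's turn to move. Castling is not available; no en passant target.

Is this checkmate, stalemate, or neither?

White to move; white king on d6.
In check: no.
Legal moves for White include: Nd7, Nc6, Na6, Kd7, Kc7, Ke6, Kc6, Rc8, Rc7, Rc6, Rc5, Rc4, Rc3, Rc2+, Rh1, Rg1, Rf1, Re1+, ... (list truncated; more exist).
White has legal moves and is not in check → neither.

neither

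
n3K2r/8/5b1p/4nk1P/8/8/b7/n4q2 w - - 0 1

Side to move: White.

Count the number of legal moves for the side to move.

White to move; king on e8.
In check: yes, from the black rook on h8.
Legal moves: none.
Count: 0.

0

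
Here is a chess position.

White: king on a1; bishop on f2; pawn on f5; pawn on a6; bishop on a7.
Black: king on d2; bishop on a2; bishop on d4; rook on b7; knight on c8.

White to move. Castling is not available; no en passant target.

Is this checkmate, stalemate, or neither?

neither

White to move; white king on a1.
In check: yes, from the black bishop on d4.
Legal moves for White: Kxa2, Baxd4, Bfxd4.
White is in check but has 3 legal moves → neither.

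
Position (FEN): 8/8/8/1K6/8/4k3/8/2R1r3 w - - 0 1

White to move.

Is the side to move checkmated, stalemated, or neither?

White to move; white king on b5.
In check: no.
Legal moves for White include: Kc6, Kb6, Ka6, Kc5, Ka5, Kc4, Kb4, Ka4, Rc8, Rc7, Rc6, Rc5, Rc4, Rc3+, Rc2, Rxe1+, Rd1, Rb1, ... (list truncated; more exist).
White has legal moves and is not in check → neither.

neither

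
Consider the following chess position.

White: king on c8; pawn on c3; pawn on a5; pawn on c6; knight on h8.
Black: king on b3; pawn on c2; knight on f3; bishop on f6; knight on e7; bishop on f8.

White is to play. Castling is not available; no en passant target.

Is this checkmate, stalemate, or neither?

White to move; white king on c8.
In check: yes, from the black knight on e7.
Legal moves for White: Kd8, Kb8, Kd7, Kc7, Kb7.
White is in check but has 5 legal moves → neither.

neither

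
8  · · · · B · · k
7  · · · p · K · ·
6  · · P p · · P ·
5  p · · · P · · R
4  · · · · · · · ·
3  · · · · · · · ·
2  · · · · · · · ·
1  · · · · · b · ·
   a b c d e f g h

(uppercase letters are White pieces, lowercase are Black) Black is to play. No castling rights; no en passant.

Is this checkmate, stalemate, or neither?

checkmate

Black to move; black king on h8.
In check: yes, from the white rook on h5.
King squares — g7: attacked by Kf7; h7: attacked by Rh5; g8: attacked by Kf7.
Legal moves for Black: none.
In check with no legal moves → checkmate.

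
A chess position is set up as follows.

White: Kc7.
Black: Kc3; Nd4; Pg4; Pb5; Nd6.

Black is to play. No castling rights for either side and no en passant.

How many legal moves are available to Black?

Black to move; king on c3.
In check: no.
Legal moves: Ne8+, Nc8, Nf7, Nb7, N6f5, Ne4, Nc4, Ne6+, Nc6, N4f5, Nf3, Nb3, Ne2, Nc2, Kc4, Kb4, Kd3, Kb3, Kd2, Kc2, Kb2, b4, g3.
Count: 23.

23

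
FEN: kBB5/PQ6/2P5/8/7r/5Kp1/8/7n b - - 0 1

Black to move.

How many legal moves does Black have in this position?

0

Black to move; king on a8.
In check: yes, from the white queen on b7.
Legal moves: none.
Count: 0.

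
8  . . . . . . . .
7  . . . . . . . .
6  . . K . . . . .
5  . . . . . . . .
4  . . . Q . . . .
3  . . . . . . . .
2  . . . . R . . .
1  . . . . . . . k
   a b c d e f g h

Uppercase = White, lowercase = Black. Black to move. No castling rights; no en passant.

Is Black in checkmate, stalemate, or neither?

Black to move; black king on h1.
In check: no.
King squares — g1: attacked by Qd4; g2: attacked by Re2; h2: attacked by Re2.
Legal moves for Black: none.
Not in check and no legal moves → stalemate.

stalemate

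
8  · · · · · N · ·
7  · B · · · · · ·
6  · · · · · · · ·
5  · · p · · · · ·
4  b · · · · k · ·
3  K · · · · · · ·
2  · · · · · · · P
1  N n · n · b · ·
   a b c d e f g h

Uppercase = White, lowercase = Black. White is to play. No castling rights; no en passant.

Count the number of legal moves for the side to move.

2

White to move; king on a3.
In check: yes, from the black knight on b1.
Legal moves: Kxa4, Ka2.
Count: 2.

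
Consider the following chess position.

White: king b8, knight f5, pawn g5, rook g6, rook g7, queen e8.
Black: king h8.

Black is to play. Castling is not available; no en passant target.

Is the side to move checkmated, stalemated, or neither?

Black to move; black king on h8.
In check: yes, from the white queen on e8.
King squares — g7: attacked by Nf5; h7: attacked by Rg7; g8: attacked by Rg7.
Legal moves for Black: none.
In check with no legal moves → checkmate.

checkmate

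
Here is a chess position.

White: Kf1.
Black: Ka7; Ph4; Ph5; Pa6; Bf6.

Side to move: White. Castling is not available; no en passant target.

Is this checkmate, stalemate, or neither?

neither

White to move; white king on f1.
In check: no.
Legal moves for White: Kg2, Kf2, Ke2, Kg1, Ke1.
White has 5 legal moves and is not in check → neither.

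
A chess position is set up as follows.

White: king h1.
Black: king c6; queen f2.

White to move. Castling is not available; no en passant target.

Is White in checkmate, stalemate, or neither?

White to move; white king on h1.
In check: no.
King squares — g1: attacked by Qf2; g2: attacked by Qf2; h2: attacked by Qf2.
Legal moves for White: none.
Not in check and no legal moves → stalemate.

stalemate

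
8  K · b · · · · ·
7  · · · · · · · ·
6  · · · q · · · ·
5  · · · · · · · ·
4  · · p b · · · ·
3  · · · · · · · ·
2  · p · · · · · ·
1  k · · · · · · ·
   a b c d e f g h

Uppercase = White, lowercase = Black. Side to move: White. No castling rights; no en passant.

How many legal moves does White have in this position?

0

White to move; king on a8.
In check: no.
Legal moves: none.
Count: 0.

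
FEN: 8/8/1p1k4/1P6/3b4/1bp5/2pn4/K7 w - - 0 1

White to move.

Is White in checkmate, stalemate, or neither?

White to move; white king on a1.
In check: no.
King squares — b1: attacked by Pc2; a2: attacked by Bb3; b2: attacked by Pc3.
Legal moves for White: none.
Not in check and no legal moves → stalemate.

stalemate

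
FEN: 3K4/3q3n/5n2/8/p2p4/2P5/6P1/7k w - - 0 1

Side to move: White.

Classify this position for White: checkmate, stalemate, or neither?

White to move; white king on d8.
In check: yes, from the black queen on d7.
King squares — c7: attacked by Qd7; d7: attacked by Nf6; e7: attacked by Qd7; c8: attacked by Qd7; e8: attacked by Nf6.
Legal moves for White: none.
In check with no legal moves → checkmate.

checkmate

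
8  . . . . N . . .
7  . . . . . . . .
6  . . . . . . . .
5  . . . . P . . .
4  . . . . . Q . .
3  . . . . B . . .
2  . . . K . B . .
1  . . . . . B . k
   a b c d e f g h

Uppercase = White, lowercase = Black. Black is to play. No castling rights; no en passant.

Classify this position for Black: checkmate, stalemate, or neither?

Black to move; black king on h1.
In check: no.
King squares — g1: attacked by Bf2; g2: attacked by Bf1; h2: attacked by Qf4.
Legal moves for Black: none.
Not in check and no legal moves → stalemate.

stalemate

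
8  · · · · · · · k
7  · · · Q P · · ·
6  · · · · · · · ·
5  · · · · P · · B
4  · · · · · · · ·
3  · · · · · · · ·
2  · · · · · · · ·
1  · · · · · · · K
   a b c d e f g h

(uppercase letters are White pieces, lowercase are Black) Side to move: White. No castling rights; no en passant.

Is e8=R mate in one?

After e8=R: black king on h8; in check: yes, from the white rook on e8.
King squares — g7: attacked by Qd7; h7: attacked by Qd7; g8: attacked by Re8.
Black has no legal moves → checkmate.

yes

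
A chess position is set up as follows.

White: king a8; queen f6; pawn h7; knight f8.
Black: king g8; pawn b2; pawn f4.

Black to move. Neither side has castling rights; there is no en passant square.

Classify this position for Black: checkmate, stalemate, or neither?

Black to move; black king on g8.
In check: yes, from the white pawn on h7.
King squares — f7: attacked by Qf6; g7: attacked by Qf6; h7: attacked by Nf8; f8: attacked by Qf6; h8: attacked by Qf6.
Legal moves for Black: none.
In check with no legal moves → checkmate.

checkmate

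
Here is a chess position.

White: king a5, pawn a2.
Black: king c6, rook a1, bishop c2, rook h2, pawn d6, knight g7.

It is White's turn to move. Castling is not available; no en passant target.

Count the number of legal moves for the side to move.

4

White to move; king on a5.
In check: no.
Legal moves: Ka6, Kb4, a3, a4.
Count: 4.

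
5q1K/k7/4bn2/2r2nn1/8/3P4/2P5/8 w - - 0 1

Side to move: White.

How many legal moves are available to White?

0

White to move; king on h8.
In check: yes, from the black queen on f8.
Legal moves: none.
Count: 0.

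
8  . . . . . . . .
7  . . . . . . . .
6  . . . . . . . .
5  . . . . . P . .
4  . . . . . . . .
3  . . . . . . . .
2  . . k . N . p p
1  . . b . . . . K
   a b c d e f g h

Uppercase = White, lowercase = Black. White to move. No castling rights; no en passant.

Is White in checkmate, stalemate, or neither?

White to move; white king on h1.
In check: yes, from the black pawn on g2.
King squares — g1: attacked by Ph2; g2: available; h2: available.
Legal moves for White: Kxh2, Kxg2.
White is in check but has 2 legal moves → neither.

neither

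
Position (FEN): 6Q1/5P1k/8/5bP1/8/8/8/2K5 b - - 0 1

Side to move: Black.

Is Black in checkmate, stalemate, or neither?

Black to move; black king on h7.
In check: yes, from the white queen on g8.
King squares — g6: attacked by Qg8; h6: attacked by Pg5; g7: attacked by Qg8; g8: attacked by Pf7; h8: attacked by Qg8.
Legal moves for Black: none.
In check with no legal moves → checkmate.

checkmate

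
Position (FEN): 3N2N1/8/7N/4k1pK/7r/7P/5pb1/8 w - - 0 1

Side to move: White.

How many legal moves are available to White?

White to move; king on h5.
In check: yes, from the black rook on h4.
Legal moves: Kg6, Kxg5.
Count: 2.

2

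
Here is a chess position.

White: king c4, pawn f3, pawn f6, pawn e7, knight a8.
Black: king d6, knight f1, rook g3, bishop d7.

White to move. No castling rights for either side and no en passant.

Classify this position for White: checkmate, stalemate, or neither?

White to move; white king on c4.
In check: no.
Legal moves for White: Nc7, Nb6, Kd4, Kb4, Kd3, Kc3, Kb3, e8=Q, e8=R, e8=B, e8=N+, f7, f4.
White has 13 legal moves and is not in check → neither.

neither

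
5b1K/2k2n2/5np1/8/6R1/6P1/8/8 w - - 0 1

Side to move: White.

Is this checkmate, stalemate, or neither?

White to move; white king on h8.
In check: yes, from the black knight on f7.
King squares — g7: attacked by Bf8; h7: attacked by Nf6; g8: attacked by Nf6.
Legal moves for White: none.
In check with no legal moves → checkmate.

checkmate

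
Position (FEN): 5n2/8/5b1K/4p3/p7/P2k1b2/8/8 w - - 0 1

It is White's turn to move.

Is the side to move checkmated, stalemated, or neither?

stalemate

White to move; white king on h6.
In check: no.
King squares — g5: attacked by Bf6; h5: attacked by Bf3; g6: attacked by Nf8; g7: attacked by Bf6; h7: attacked by Nf8.
Legal moves for White: none.
Not in check and no legal moves → stalemate.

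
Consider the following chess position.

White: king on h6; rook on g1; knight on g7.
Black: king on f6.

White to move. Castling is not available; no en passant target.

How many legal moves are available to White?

18

White to move; king on h6.
In check: no.
Legal moves: Ne8+, Ne6, Nh5+, Nf5, Kh7, Kh5, Rg6+, Rg5, Rg4, Rg3, Rg2, Rh1, Rf1+, Re1, Rd1, Rc1, Rb1, Ra1.
Count: 18.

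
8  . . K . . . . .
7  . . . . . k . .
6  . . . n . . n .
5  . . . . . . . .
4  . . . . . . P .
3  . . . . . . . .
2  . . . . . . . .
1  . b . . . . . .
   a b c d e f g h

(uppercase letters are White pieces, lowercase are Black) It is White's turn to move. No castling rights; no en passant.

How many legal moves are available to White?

4

White to move; king on c8.
In check: yes, from the black knight on d6.
Legal moves: Kd8, Kb8, Kd7, Kc7.
Count: 4.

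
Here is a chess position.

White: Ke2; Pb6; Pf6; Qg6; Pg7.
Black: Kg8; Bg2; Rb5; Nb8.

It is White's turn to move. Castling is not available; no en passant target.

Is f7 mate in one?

yes

After f7: black king on g8; in check: yes, from the white pawn on f7.
King squares — f7: attacked by Qg6; g7: attacked by Qg6; h7: attacked by Qg6; f8: attacked by Pg7; h8: attacked by Pg7.
Black has no legal moves → checkmate.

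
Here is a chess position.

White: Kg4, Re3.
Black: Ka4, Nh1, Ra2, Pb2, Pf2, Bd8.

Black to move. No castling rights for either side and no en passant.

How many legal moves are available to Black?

Black to move; king on a4.
In check: no.
Legal moves: Be7, Bc7, Bf6, Bb6, Bg5, Ba5, Bh4, Kb5, Ka5, Kb4, Ra3, Ra1, Ng3, f1=Q, f1=R, f1=B, f1=N, b1=Q, b1=R, b1=B, b1=N.
Count: 21.

21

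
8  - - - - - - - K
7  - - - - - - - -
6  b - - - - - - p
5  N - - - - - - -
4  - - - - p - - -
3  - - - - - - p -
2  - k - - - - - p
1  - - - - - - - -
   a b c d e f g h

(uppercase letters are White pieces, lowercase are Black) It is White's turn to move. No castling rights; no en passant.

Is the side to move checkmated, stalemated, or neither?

White to move; white king on h8.
In check: no.
Legal moves for White: Kg8, Kh7, Kg7, Nb7, Nc6, Nc4+, Nb3.
White has 7 legal moves and is not in check → neither.

neither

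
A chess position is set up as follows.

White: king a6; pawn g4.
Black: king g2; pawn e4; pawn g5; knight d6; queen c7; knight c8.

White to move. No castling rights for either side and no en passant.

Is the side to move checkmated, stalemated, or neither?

White to move; white king on a6.
In check: no.
King squares — a5: attacked by Qc7; b5: attacked by Nd6; b6: attacked by Qc7; a7: attacked by Qc7; b7: attacked by Nd6.
Legal moves for White: none.
Not in check and no legal moves → stalemate.

stalemate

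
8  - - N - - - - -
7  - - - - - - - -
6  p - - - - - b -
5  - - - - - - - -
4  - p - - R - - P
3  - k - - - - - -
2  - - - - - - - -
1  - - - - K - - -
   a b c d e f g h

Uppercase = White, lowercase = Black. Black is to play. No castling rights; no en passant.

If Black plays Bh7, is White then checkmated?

no

After Bh7: white king on e1; in check: no.
White is not in check, so this cannot be checkmate.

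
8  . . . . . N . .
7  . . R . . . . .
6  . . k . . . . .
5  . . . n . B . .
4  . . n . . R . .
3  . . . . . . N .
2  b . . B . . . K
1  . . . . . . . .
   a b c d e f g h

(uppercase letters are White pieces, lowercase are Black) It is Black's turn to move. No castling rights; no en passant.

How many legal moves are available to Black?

5

Black to move; king on c6.
In check: yes, from the white rook on c7.
Legal moves: Kxc7, Kd6, Kb6, Kb5, Nxc7.
Count: 5.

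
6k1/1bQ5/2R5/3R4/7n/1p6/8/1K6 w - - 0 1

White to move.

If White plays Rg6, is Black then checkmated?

After Rg6: black king on g8; in check: yes, from the white rook on g6.
Black has 3 legal replies: Kh8, Kf8, Nxg6.
In check but a legal move exists → not checkmate.

no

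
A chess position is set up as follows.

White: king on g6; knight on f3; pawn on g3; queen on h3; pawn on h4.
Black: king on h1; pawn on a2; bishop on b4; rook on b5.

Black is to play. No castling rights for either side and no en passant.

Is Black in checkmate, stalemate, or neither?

checkmate

Black to move; black king on h1.
In check: yes, from the white queen on h3.
King squares — g1: attacked by Nf3; g2: attacked by Qh3; h2: attacked by Nf3.
Legal moves for Black: none.
In check with no legal moves → checkmate.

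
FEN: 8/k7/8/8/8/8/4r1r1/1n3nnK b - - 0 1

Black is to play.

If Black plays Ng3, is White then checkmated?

After Ng3: white king on h1; in check: yes, from the black knight on g3.
King squares — g1: attacked by Rg2; g2: attacked by Re2; h2: attacked by Rg2.
White has no legal moves → checkmate.

yes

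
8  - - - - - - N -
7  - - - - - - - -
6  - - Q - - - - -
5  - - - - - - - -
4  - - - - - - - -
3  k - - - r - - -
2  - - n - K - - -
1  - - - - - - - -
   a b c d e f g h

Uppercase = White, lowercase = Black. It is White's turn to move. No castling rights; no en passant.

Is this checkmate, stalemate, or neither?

White to move; white king on e2.
In check: yes, from the black rook on e3.
King squares — d1: available; e1: attacked by Nc2; f1: available; d2: available; f2: available; d3: attacked by Re3; e3: attacked by Nc2; f3: attacked by Re3.
Legal moves for White: Kf2, Kd2, Kf1, Kd1.
White is in check but has 4 legal moves → neither.

neither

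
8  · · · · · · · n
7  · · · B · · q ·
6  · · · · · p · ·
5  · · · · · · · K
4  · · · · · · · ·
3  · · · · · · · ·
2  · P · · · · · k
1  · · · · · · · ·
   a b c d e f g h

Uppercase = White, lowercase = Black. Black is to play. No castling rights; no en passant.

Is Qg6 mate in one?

After Qg6: white king on h5; in check: yes, from the black queen on g6.
White has 1 legal reply: Kh4.
In check but a legal move exists → not checkmate.

no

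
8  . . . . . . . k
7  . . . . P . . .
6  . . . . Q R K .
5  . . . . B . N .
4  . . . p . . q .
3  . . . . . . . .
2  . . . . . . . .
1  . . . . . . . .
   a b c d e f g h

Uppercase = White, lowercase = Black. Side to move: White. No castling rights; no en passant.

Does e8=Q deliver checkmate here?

After e8=Q: black king on h8; in check: yes, from the white queen on e8.
King squares — g7: attacked by Kg6; h7: attacked by Ng5; g8: attacked by Qe6.
Black has no legal moves → checkmate.

yes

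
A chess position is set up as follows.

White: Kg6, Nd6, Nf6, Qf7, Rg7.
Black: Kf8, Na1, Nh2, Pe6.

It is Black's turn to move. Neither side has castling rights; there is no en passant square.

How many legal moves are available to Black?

0

Black to move; king on f8.
In check: yes, from the white queen on f7.
Legal moves: none.
Count: 0.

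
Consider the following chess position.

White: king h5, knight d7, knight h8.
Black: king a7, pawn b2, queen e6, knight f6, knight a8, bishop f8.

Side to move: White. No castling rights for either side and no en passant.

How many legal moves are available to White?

White to move; king on h5.
In check: yes, from the black knight on f6.
Legal moves: Kg6, Kg5, Kh4, Nxf6.
Count: 4.

4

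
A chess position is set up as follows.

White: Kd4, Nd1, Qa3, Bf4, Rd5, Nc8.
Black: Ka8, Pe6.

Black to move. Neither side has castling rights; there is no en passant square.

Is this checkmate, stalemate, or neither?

neither

Black to move; black king on a8.
In check: yes, from the white queen on a3.
King squares — a7: attacked by Qa3; b7: available; b8: attacked by Bf4.
Legal moves for Black: Kb7.
Black is in check but has 1 legal move → neither.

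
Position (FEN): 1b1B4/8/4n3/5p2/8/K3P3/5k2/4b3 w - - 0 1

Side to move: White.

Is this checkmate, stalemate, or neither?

neither

White to move; white king on a3.
In check: no.
Legal moves for White: Be7, Bc7, Bf6, Bb6, Bg5, Ba5, Bh4+, Ka4, Kb3, Kb2, Ka2, e4.
White has 12 legal moves and is not in check → neither.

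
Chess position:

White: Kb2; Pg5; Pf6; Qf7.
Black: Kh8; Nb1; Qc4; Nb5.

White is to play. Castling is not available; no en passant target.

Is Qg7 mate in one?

yes

After Qg7: black king on h8; in check: yes, from the white queen on g7.
King squares — g7: attacked by Pf6; h7: attacked by Qg7; g8: attacked by Qg7.
Black has no legal moves → checkmate.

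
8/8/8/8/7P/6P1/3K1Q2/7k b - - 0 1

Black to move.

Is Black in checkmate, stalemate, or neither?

stalemate

Black to move; black king on h1.
In check: no.
King squares — g1: attacked by Qf2; g2: attacked by Qf2; h2: attacked by Qf2.
Legal moves for Black: none.
Not in check and no legal moves → stalemate.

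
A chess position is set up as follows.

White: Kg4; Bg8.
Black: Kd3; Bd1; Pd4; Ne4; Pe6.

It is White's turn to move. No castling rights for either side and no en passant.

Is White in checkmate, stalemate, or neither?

White to move; white king on g4.
In check: yes, from the black bishop on d1.
King squares — f3: attacked by Bd1; g3: attacked by Ne4; h3: available; f4: available; h4: available; f5: attacked by Pe6; g5: attacked by Ne4; h5: attacked by Bd1.
Legal moves for White: Kh4, Kf4, Kh3.
White is in check but has 3 legal moves → neither.

neither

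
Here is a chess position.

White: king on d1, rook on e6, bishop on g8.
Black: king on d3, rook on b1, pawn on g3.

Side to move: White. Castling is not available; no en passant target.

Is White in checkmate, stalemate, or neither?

checkmate

White to move; white king on d1.
In check: yes, from the black rook on b1.
King squares — c1: attacked by Rb1; e1: attacked by Rb1; c2: attacked by Kd3; d2: attacked by Kd3; e2: attacked by Kd3.
Legal moves for White: none.
In check with no legal moves → checkmate.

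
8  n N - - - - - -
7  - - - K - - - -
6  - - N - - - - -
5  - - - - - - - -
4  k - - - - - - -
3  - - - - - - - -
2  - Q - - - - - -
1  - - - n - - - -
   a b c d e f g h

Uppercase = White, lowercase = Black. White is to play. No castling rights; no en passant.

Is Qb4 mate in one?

After Qb4: black king on a4; in check: yes, from the white queen on b4.
King squares — a3: attacked by Qb4; b3: attacked by Qb4; b4: attacked by Nc6; a5: attacked by Qb4; b5: attacked by Qb4.
Black has no legal moves → checkmate.

yes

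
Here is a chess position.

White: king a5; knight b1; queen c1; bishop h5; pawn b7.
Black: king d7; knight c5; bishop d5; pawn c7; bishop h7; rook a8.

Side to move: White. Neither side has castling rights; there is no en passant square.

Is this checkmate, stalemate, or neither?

White to move; white king on a5.
In check: yes, from the black rook on a8.
King squares — a4: attacked by Nc5; b4: available; b5: available; a6: attacked by Nc5; b6: attacked by Pc7.
Legal moves for White: Kb5, Kb4, bxa8=Q, bxa8=R, bxa8=B, bxa8=N.
White is in check but has 6 legal moves → neither.

neither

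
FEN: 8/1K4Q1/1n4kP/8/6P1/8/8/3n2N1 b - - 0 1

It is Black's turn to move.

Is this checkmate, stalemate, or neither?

checkmate

Black to move; black king on g6.
In check: yes, from the white queen on g7.
King squares — f5: attacked by Pg4; g5: attacked by Qg7; h5: attacked by Pg4; f6: attacked by Qg7; h6: attacked by Qg7; f7: attacked by Qg7; g7: attacked by Ph6; h7: attacked by Qg7.
Legal moves for Black: none.
In check with no legal moves → checkmate.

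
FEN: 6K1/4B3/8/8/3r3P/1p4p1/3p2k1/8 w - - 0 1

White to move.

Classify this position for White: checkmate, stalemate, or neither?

neither

White to move; white king on g8.
In check: no.
Legal moves for White: Kh8, Kf8, Kh7, Kg7, Kf7, Bf8, Bd8, Bf6, Bd6, Bg5, Bc5, Bb4, Ba3, h5.
White has 14 legal moves and is not in check → neither.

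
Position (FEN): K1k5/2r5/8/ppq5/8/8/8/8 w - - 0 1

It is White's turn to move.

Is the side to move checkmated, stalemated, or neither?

stalemate

White to move; white king on a8.
In check: no.
King squares — a7: attacked by Qc5; b7: attacked by Rc7; b8: attacked by Kc8.
Legal moves for White: none.
Not in check and no legal moves → stalemate.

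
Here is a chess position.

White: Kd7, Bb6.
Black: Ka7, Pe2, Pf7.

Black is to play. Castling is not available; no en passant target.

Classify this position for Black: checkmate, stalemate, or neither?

Black to move; black king on a7.
In check: yes, from the white bishop on b6.
King squares — a6: available; b6: available; b7: available; a8: available; b8: available.
Legal moves for Black: Kb8, Ka8, Kb7, Kxb6, Ka6.
Black is in check but has 5 legal moves → neither.

neither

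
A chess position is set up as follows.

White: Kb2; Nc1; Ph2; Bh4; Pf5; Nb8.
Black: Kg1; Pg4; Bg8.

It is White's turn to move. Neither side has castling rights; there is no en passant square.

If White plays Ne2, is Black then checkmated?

After Ne2: black king on g1; in check: yes, from the white knight on e2.
Black has 4 legal replies: Kxh2, Kg2, Kh1, Kf1.
In check but a legal move exists → not checkmate.

no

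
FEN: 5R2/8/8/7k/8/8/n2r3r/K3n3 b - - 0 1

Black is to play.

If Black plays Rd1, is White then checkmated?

yes

After Rd1: white king on a1; in check: yes, from the black rook on d1.
King squares — b1: attacked by Rd1; a2: attacked by Rh2; b2: attacked by Rh2.
White has no legal moves → checkmate.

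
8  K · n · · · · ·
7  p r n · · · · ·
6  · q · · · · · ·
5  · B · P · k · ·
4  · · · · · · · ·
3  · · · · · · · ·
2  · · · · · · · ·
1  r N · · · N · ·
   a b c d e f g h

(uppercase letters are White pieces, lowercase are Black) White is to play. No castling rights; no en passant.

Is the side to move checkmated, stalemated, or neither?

checkmate

White to move; white king on a8.
In check: yes, from the black knight on c7.
King squares — a7: attacked by Ra1; b7: attacked by Qb6; b8: attacked by Rb7.
Legal moves for White: none.
In check with no legal moves → checkmate.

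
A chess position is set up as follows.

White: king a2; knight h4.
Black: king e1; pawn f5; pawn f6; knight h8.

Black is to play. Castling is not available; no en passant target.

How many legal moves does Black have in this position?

Black to move; king on e1.
In check: no.
Legal moves: Nf7, Ng6, Kf2, Ke2, Kd2, Kf1, Kd1, f4.
Count: 8.

8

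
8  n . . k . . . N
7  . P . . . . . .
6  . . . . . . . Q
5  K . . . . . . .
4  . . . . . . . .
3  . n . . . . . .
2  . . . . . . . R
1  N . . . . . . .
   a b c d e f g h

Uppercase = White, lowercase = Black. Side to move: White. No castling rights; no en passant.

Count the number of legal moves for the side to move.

5

White to move; king on a5.
In check: yes, from the black knight on b3.
Legal moves: Ka6, Kb5, Kb4, Ka4, Nxb3.
Count: 5.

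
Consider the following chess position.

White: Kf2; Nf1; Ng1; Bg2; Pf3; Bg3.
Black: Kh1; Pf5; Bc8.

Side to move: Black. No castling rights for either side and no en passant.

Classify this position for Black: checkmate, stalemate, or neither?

Black to move; black king on h1.
In check: yes, from the white bishop on g2.
King squares — g1: attacked by Kf2; g2: attacked by Kf2; h2: attacked by Nf1.
Legal moves for Black: none.
In check with no legal moves → checkmate.

checkmate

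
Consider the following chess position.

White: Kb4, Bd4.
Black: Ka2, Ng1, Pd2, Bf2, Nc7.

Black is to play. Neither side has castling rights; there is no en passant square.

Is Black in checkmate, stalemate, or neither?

neither

Black to move; black king on a2.
In check: no.
Legal moves for Black include: Ne8, Na8, Ne6, Na6+, Nd5+, Nb5, Bh4, Bxd4, Bg3, Be3, Be1, Kb1, Nh3, Nf3, Ne2, d1=Q, d1=R, d1=B, ... (list truncated; more exist).
Black has legal moves and is not in check → neither.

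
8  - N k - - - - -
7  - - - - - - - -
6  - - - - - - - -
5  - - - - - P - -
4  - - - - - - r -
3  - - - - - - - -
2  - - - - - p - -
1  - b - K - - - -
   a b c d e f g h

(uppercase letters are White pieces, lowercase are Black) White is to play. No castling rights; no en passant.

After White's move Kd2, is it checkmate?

no

After Kd2: black king on c8; in check: no.
Black is not in check, so this cannot be checkmate.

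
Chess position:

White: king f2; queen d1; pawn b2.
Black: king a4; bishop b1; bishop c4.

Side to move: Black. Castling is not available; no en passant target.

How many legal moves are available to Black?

5

Black to move; king on a4.
In check: yes, from the white queen on d1.
Legal moves: Kb5, Ka5, Kb4, Bb3, Bc2.
Count: 5.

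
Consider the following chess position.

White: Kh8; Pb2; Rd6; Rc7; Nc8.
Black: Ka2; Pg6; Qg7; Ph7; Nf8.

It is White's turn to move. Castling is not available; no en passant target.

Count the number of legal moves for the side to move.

White to move; king on h8.
In check: yes, from the black queen on g7.
Legal moves: Kxg7, Rxg7.
Count: 2.

2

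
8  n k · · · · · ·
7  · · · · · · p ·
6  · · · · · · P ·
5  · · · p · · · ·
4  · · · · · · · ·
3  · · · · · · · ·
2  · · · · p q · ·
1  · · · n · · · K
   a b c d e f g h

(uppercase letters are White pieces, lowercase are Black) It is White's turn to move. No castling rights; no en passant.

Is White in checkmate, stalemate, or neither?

White to move; white king on h1.
In check: no.
King squares — g1: attacked by Qf2; g2: attacked by Qf2; h2: attacked by Qf2.
Legal moves for White: none.
Not in check and no legal moves → stalemate.

stalemate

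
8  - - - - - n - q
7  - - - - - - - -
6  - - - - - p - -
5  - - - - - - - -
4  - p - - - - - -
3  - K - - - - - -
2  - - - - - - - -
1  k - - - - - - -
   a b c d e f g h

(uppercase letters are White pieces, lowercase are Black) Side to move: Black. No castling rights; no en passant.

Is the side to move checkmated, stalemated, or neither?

Black to move; black king on a1.
In check: no.
Legal moves for Black: Qg8+, Qh7, Qg7, Qh6, Qh5, Qh4, Qh3+, Qh2, Qh1, Nh7, Nd7, Ng6, Ne6, Kb1, f5.
Black has 15 legal moves and is not in check → neither.

neither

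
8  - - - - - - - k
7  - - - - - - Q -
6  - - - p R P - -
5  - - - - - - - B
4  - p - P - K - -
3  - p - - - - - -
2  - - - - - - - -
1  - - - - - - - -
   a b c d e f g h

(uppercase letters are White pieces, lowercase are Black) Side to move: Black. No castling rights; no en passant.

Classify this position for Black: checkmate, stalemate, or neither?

Black to move; black king on h8.
In check: yes, from the white queen on g7.
King squares — g7: attacked by Pf6; h7: attacked by Qg7; g8: attacked by Qg7.
Legal moves for Black: none.
In check with no legal moves → checkmate.

checkmate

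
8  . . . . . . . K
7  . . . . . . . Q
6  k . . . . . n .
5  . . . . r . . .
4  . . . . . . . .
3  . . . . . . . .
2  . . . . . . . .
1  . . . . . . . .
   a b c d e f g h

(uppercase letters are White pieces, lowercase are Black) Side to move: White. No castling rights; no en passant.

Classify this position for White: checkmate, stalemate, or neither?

neither

White to move; white king on h8.
In check: yes, from the black knight on g6.
Legal moves for White: Kg8, Kg7, Qxg6+.
White is in check but has 3 legal moves → neither.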